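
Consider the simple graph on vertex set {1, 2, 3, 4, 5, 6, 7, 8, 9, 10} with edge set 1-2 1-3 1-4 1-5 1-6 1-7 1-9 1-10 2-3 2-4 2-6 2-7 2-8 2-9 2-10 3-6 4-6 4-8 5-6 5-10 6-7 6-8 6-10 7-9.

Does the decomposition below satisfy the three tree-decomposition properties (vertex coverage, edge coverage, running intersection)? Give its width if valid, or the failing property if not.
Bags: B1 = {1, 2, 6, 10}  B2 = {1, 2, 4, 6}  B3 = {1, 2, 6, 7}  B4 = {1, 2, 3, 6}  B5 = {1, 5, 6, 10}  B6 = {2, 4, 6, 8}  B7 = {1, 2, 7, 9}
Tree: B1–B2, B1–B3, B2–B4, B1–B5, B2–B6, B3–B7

Every vertex of G appears in some bag (union = {1, 2, 3, 4, 5, 6, 7, 8, 9, 10}); every edge is covered by a bag; and for each vertex v the set of bags containing v is connected in the bag tree. The decomposition is therefore valid. The largest bag has 4 vertices, so the width is 3.

Yes; width 3.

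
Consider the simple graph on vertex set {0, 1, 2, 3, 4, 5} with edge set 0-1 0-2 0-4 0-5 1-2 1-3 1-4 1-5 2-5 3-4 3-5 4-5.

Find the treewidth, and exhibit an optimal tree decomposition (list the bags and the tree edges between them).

Every bag has size at most 4, so the width is 4 − 1 = 3 and tw(G) ≤ 3. Conversely, {0, 1, 2, 5} is a clique of size 4, and the vertices of any clique must share a bag in every tree decomposition; so some bag has ≥ 4 vertices and tw(G) ≥ 3. Combining the bounds, tw(G) = 3.

Treewidth 3.
One such decomposition:
Bags: B1 = {1, 3, 4, 5}  B2 = {0, 1, 4, 5}  B3 = {0, 1, 2, 5}
Tree: B1–B2, B2–B3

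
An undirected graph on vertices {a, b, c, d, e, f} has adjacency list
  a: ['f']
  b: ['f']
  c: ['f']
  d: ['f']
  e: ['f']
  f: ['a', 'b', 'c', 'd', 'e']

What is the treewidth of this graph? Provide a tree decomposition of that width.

The largest bag has 2 vertices, giving width 1; this decomposition certifies tw(G) ≤ 1. G has an edge, so its treewidth is at least 1. Combining the bounds, tw(G) = 1.

Treewidth 1.
One such decomposition:
Bags: B1 = {e, f}  B2 = {c, f}  B3 = {b, f}  B4 = {d, f}  B5 = {a, f}
Tree: B1–B2, B1–B3, B1–B4, B1–B5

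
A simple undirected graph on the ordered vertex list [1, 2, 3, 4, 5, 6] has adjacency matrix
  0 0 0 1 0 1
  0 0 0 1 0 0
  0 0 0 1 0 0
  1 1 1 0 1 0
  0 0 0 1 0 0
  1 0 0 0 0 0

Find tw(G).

1

A width-1 tree decomposition is:
Bags: B1 = {1, 4}  B2 = {4, 5}  B3 = {3, 4}  B4 = {1, 6}  B5 = {2, 4}
Tree: B1–B2, B1–B3, B1–B4, B3–B5
Each bag holds 2 vertices, so the decomposition has width 1, which upper-bounds the treewidth. G has an edge, so its treewidth is at least 1. Combining the bounds, tw(G) = 1.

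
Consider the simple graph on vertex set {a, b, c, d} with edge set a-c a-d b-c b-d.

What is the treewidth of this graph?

A width-2 tree decomposition is:
Bags: B1 = {a, c, d}  B2 = {b, c, d}
Tree: B1–B2
Each bag holds 3 vertices, so the decomposition has width 2, which upper-bounds the treewidth. Since c–a–d–b–c is a cycle in G, G is not acyclic. Forests are exactly the graphs of treewidth ≤ 1, so tw(G) ≥ 2. Therefore the treewidth is 2.

2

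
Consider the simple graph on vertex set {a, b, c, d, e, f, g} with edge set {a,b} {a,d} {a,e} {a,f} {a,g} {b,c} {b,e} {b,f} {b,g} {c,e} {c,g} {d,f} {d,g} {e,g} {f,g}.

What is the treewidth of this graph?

3

A width-3 tree decomposition is:
Bags: B1 = {a, b, f, g}  B2 = {a, d, f, g}  B3 = {a, b, e, g}  B4 = {b, c, e, g}
Tree: B1–B2, B1–B3, B3–B4
Each bag holds 4 vertices, so the decomposition has width 3, which upper-bounds the treewidth. Conversely, {a, d, f, g} is a clique of size 4, and the vertices of any clique must share a bag in every tree decomposition; so some bag has ≥ 4 vertices and tw(G) ≥ 3. Combining the bounds, tw(G) = 3.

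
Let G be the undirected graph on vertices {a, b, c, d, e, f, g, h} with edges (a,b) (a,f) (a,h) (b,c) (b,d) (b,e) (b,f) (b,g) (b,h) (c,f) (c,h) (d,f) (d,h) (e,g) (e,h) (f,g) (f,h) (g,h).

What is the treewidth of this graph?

A width-3 tree decomposition is:
Bags: B1 = {a, b, f, h}  B2 = {b, c, f, h}  B3 = {b, d, f, h}  B4 = {b, f, g, h}  B5 = {b, e, g, h}
Tree: B1–B2, B1–B3, B1–B4, B4–B5
The largest bag has 4 vertices, giving width 3; this decomposition certifies tw(G) ≤ 3. Conversely, {b, e, g, h} is a clique of size 4, and the vertices of any clique must share a bag in every tree decomposition; so some bag has ≥ 4 vertices and tw(G) ≥ 3. Combining the bounds, tw(G) = 3.

3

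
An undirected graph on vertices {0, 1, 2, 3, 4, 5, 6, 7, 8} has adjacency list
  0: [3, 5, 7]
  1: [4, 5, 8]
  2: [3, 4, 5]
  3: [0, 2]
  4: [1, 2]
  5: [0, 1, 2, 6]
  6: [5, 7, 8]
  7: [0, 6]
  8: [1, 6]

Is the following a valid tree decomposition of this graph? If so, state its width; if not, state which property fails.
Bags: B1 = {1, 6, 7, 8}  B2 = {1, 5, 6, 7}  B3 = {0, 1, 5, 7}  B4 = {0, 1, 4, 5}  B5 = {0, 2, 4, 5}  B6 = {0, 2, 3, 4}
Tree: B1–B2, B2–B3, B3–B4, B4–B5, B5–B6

Checking the three conditions: (i) the bags cover all of {0, 1, 2, 3, 4, 5, 6, 7, 8}; (ii) for each edge, some bag contains both endpoints; (iii) the bags containing any fixed vertex form a subtree. All hold, so the decomposition is valid with width 4 − 1 = 3.

Yes; width 3.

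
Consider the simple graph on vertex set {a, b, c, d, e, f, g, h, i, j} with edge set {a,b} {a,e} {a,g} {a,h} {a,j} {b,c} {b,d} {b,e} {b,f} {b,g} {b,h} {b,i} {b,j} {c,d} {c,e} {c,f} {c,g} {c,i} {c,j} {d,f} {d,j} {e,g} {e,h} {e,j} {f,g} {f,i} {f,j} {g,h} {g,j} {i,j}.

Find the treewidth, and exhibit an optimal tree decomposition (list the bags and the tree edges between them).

The largest bag has 5 vertices, giving width 4; this decomposition certifies tw(G) ≤ 4. For the lower bound, the 5 vertices {b, c, e, g, j} are pairwise adjacent, and any tree decomposition puts a clique entirely inside one bag — forcing width ≥ 4. Therefore the treewidth is 4.

Treewidth 4.
One optimal decomposition is:
Bags: B1 = {b, c, e, g, j}  B2 = {a, b, e, g, j}  B3 = {b, c, f, g, j}  B4 = {b, c, f, i, j}  B5 = {b, c, d, f, j}  B6 = {a, b, e, g, h}
Tree: B1–B2, B1–B3, B3–B4, B4–B5, B2–B6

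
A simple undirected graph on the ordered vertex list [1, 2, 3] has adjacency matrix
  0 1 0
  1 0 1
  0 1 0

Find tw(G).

A width-1 tree decomposition is:
Bags: B1 = {1, 2}  B2 = {2, 3}
Tree: B1–B2
The largest bag has 2 vertices, giving width 1; this decomposition certifies tw(G) ≤ 1. Since G has at least one edge (e.g. 1–2), it is not an edgeless graph, so tw(G) ≥ 1. The upper and lower bounds meet at 1, so that is the treewidth.

1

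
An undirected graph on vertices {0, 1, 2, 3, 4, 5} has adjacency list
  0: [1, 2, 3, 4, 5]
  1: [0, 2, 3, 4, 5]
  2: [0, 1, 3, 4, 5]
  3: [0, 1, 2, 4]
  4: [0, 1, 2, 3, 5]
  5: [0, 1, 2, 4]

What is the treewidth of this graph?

4

A width-4 tree decomposition is:
Bags: B1 = {0, 1, 2, 4, 5}  B2 = {0, 1, 2, 3, 4}
Tree: B1–B2
Each bag holds 5 vertices, so the decomposition has width 4, which upper-bounds the treewidth. For the lower bound, the 5 vertices {0, 1, 2, 3, 4} are pairwise adjacent, and any tree decomposition puts a clique entirely inside one bag — forcing width ≥ 4. Combining the bounds, tw(G) = 4.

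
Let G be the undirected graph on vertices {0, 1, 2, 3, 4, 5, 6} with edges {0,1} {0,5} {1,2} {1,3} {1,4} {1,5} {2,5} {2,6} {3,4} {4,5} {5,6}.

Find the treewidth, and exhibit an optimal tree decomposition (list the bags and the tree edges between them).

Treewidth 2.
One optimal decomposition is:
Bags: B1 = {1, 2, 5}  B2 = {2, 5, 6}  B3 = {1, 4, 5}  B4 = {1, 3, 4}  B5 = {0, 1, 5}
Tree: B1–B2, B1–B3, B3–B4, B3–B5

The largest bag has 3 vertices, giving width 2; this decomposition certifies tw(G) ≤ 2. For the lower bound, the 3 vertices {1, 3, 4} are pairwise adjacent, and any tree decomposition puts a clique entirely inside one bag — forcing width ≥ 2. Combining the bounds, tw(G) = 2.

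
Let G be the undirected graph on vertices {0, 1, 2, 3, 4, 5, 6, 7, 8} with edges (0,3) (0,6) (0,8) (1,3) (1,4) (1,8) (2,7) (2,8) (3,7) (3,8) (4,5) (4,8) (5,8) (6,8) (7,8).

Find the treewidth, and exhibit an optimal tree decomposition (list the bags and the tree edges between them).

Treewidth 2.
Bags: B1 = {1, 3, 8}  B2 = {0, 3, 8}  B3 = {3, 7, 8}  B4 = {1, 4, 8}  B5 = {2, 7, 8}  B6 = {4, 5, 8}  B7 = {0, 6, 8}
Tree: B1–B2, B1–B3, B1–B4, B3–B5, B4–B6, B2–B7

Every bag has size at most 3, so the width is 3 − 1 = 2 and tw(G) ≤ 2. Conversely, {2, 7, 8} is a clique of size 3, and the vertices of any clique must share a bag in every tree decomposition; so some bag has ≥ 3 vertices and tw(G) ≥ 2. Combining the bounds, tw(G) = 2.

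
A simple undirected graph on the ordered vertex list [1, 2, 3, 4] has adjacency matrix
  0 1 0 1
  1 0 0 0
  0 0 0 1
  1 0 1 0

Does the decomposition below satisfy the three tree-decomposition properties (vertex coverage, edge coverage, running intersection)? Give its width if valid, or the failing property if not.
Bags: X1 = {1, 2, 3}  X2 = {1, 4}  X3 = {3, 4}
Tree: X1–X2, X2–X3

A tree decomposition must satisfy three properties: every vertex lies in some bag; for every edge, both endpoints lie together in some bag; and for every vertex, the bags containing it form a connected subtree. Here bags containing vertex 3 are not connected in the tree, so the decomposition is invalid.

No — bags containing vertex 3 are not connected in the tree.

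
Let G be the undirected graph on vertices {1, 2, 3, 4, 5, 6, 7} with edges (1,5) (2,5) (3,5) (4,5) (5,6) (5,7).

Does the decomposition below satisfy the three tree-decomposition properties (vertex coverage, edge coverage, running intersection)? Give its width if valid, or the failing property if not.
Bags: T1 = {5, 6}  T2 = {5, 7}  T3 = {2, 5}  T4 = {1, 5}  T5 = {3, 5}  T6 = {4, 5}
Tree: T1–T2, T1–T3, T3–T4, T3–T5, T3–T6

Yes; width 1.

Vertex coverage: the bags together contain {1, 2, 3, 4, 5, 6, 7}, the full vertex set. Edge coverage: each edge of G has both endpoints in at least one bag. Running intersection: for every vertex, the bags containing it form a connected subtree. All three properties hold, so this is a valid tree decomposition of width max|bag| − 1 = 1, and hence tw(G) ≤ 1.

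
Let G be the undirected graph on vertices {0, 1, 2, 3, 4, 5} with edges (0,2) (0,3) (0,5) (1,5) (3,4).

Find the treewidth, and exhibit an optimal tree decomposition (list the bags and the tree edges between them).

The largest bag has 2 vertices, giving width 1; this decomposition certifies tw(G) ≤ 1. Since G has at least one edge (e.g. 0–2), it is not an edgeless graph, so tw(G) ≥ 1. Hence tw(G) = 1 exactly.

Treewidth 1.
Bags: B1 = {0, 2}  B2 = {0, 5}  B3 = {1, 5}  B4 = {0, 3}  B5 = {3, 4}
Tree: B1–B2, B2–B3, B1–B4, B4–B5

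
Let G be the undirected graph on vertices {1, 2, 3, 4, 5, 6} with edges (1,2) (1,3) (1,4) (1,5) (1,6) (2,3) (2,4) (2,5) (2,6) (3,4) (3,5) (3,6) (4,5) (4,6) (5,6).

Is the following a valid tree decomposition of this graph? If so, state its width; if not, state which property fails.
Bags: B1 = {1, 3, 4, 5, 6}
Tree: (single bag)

No — vertex 2 appears in no bag.

A tree decomposition must satisfy three properties: every vertex lies in some bag; for every edge, both endpoints lie together in some bag; and for every vertex, the bags containing it form a connected subtree. Here vertex 2 appears in no bag, so the decomposition is invalid.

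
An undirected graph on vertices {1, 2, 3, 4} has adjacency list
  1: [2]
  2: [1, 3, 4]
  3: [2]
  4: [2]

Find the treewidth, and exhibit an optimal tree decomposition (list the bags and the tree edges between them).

Treewidth 1.
One such decomposition:
Bags: B1 = {1, 2}  B2 = {2, 4}  B3 = {2, 3}
Tree: B1–B2, B1–B3

The largest bag has 2 vertices, giving width 1; this decomposition certifies tw(G) ≤ 1. G has an edge, so its treewidth is at least 1. The upper and lower bounds meet at 1, so that is the treewidth.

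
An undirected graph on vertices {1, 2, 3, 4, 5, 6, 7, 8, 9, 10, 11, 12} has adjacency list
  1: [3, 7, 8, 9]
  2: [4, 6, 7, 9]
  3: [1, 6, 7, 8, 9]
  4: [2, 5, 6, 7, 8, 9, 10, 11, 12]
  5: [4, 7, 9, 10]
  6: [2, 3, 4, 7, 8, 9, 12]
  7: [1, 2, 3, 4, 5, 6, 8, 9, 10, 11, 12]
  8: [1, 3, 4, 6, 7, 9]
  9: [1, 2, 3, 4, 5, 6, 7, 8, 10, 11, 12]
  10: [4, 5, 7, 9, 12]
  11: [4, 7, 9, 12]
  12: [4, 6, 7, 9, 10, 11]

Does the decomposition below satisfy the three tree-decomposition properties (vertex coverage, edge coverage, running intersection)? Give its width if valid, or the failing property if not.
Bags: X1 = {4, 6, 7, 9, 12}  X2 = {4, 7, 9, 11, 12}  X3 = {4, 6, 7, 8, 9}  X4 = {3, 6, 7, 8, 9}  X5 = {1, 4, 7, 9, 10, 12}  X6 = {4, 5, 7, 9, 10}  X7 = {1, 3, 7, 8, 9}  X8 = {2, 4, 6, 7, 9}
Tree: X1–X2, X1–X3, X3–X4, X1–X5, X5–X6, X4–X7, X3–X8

No — bags containing vertex 1 are not connected in the tree.

A tree decomposition must satisfy three properties: every vertex lies in some bag; for every edge, both endpoints lie together in some bag; and for every vertex, the bags containing it form a connected subtree. Here bags containing vertex 1 are not connected in the tree, so the decomposition is invalid.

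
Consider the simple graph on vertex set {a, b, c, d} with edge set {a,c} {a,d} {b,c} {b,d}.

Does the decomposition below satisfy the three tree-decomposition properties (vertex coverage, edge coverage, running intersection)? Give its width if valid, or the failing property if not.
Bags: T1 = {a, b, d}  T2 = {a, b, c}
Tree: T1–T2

Every vertex of G appears in some bag (union = {a, b, c, d}); every edge is covered by a bag; and for each vertex v the set of bags containing v is connected in the bag tree. The decomposition is therefore valid. The largest bag has 3 vertices, so the width is 2.

Yes; width 2.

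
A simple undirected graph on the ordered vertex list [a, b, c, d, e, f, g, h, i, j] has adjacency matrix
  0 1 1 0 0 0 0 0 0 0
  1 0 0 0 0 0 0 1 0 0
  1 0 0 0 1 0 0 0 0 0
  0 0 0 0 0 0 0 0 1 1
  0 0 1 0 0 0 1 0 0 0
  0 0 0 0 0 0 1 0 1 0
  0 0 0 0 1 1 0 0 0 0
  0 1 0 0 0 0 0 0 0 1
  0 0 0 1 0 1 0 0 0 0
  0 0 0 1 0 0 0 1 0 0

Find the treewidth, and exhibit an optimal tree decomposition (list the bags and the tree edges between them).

Every bag has size at most 3, so the width is 3 − 1 = 2 and tw(G) ≤ 2. Since a–b–h–j–d–i–f–g–e–c–a is a cycle in G, G is not acyclic. Forests are exactly the graphs of treewidth ≤ 1, so tw(G) ≥ 2. Therefore the treewidth is 2.

Treewidth 2.
Bags: B1 = {a, b, h}  B2 = {a, h, j}  B3 = {a, d, j}  B4 = {a, d, i}  B5 = {a, f, i}  B6 = {a, f, g}  B7 = {a, e, g}  B8 = {a, c, e}
Tree: B1–B2, B2–B3, B3–B4, B4–B5, B5–B6, B6–B7, B7–B8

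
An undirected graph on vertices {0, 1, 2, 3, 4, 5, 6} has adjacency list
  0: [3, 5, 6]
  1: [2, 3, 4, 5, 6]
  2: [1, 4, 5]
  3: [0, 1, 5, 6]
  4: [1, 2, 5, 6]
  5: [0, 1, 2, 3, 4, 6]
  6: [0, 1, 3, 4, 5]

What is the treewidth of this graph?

A width-3 tree decomposition is:
Bags: B1 = {1, 3, 5, 6}  B2 = {1, 4, 5, 6}  B3 = {1, 2, 4, 5}  B4 = {0, 3, 5, 6}
Tree: B1–B2, B2–B3, B1–B4
Each bag holds 4 vertices, so the decomposition has width 3, which upper-bounds the treewidth. For the lower bound, the 4 vertices {0, 3, 5, 6} are pairwise adjacent, and any tree decomposition puts a clique entirely inside one bag — forcing width ≥ 3. Therefore the treewidth is 3.

3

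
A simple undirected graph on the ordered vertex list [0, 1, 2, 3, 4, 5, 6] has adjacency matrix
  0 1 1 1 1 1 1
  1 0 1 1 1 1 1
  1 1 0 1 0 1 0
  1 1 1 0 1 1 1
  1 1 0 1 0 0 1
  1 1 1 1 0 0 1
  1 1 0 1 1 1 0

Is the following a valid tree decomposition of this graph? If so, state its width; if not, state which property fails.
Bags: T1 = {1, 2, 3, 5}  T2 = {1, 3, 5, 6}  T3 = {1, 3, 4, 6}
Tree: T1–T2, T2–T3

A tree decomposition must satisfy three properties: every vertex lies in some bag; for every edge, both endpoints lie together in some bag; and for every vertex, the bags containing it form a connected subtree. Here vertex 0 appears in no bag, so the decomposition is invalid.

No — vertex 0 appears in no bag.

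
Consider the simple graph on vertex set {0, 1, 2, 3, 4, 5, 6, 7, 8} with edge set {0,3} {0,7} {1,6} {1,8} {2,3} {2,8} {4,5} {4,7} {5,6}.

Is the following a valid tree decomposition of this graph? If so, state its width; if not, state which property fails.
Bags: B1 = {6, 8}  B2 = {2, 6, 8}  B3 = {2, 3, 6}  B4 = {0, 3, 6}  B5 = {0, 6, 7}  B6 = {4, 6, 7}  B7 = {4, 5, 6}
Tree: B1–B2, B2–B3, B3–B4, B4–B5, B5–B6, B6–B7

No — vertex 1 appears in no bag.

A tree decomposition must satisfy three properties: every vertex lies in some bag; for every edge, both endpoints lie together in some bag; and for every vertex, the bags containing it form a connected subtree. Here vertex 1 appears in no bag, so the decomposition is invalid.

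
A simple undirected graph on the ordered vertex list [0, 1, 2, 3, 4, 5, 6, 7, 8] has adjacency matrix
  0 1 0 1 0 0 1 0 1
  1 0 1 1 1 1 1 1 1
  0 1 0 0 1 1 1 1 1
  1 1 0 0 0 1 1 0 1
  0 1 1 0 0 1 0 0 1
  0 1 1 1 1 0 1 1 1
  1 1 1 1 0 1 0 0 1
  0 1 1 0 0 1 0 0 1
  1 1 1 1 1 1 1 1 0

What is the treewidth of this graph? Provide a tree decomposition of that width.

Treewidth 4.
Bags: B1 = {1, 3, 5, 6, 8}  B2 = {1, 2, 5, 6, 8}  B3 = {1, 2, 4, 5, 8}  B4 = {1, 2, 5, 7, 8}  B5 = {0, 1, 3, 6, 8}
Tree: B1–B2, B2–B3, B2–B4, B1–B5

Each bag holds 5 vertices, so the decomposition has width 4, which upper-bounds the treewidth. For the lower bound, the 5 vertices {0, 1, 3, 6, 8} are pairwise adjacent, and any tree decomposition puts a clique entirely inside one bag — forcing width ≥ 4. Combining the bounds, tw(G) = 4.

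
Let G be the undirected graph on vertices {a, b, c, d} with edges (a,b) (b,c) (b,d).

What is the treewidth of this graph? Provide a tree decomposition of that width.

Treewidth 1.
One such decomposition:
Bags: B1 = {b, d}  B2 = {a, b}  B3 = {b, c}
Tree: B1–B2, B1–B3

Every bag has size at most 2, so the width is 2 − 1 = 1 and tw(G) ≤ 1. Since G has at least one edge (e.g. d–b), it is not an edgeless graph, so tw(G) ≥ 1. Therefore the treewidth is 1.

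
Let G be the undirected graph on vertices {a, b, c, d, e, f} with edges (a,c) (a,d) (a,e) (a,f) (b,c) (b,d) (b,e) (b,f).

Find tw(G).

2

A width-2 tree decomposition is:
Bags: B1 = {a, b, f}  B2 = {a, b, e}  B3 = {a, b, c}  B4 = {a, b, d}
Tree: B1–B2, B2–B3, B3–B4
The largest bag has 3 vertices, giving width 2; this decomposition certifies tw(G) ≤ 2. The edges f–a–e–b–f form a cycle, so G is not a tree and its treewidth is at least 2. Therefore the treewidth is 2.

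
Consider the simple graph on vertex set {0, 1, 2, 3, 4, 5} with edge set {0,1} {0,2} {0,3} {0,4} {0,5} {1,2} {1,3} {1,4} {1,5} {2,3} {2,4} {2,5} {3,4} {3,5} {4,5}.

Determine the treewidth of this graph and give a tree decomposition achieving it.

With just one bag of size 6, the width is 6 − 1 = 5, so tw(G) ≤ 5. Conversely, {0, 1, 2, 3, 4, 5} is a clique of size 6, and the vertices of any clique must share a bag in every tree decomposition; so some bag has ≥ 6 vertices and tw(G) ≥ 5. Hence tw(G) = 5 exactly.

Treewidth 5.
One optimal decomposition is:
Bags: B1 = {0, 1, 2, 3, 4, 5}
Tree: (single bag)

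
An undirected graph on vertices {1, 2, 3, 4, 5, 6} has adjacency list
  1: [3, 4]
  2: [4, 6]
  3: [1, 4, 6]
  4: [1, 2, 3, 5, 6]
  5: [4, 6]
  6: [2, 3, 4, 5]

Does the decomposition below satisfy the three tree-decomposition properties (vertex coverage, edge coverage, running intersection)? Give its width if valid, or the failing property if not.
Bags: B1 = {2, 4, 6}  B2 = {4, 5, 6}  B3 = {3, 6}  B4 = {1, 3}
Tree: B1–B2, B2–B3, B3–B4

No — edge (4,3) lies in no bag.

A tree decomposition must satisfy three properties: every vertex lies in some bag; for every edge, both endpoints lie together in some bag; and for every vertex, the bags containing it form a connected subtree. Here edge (4,3) lies in no bag, so the decomposition is invalid.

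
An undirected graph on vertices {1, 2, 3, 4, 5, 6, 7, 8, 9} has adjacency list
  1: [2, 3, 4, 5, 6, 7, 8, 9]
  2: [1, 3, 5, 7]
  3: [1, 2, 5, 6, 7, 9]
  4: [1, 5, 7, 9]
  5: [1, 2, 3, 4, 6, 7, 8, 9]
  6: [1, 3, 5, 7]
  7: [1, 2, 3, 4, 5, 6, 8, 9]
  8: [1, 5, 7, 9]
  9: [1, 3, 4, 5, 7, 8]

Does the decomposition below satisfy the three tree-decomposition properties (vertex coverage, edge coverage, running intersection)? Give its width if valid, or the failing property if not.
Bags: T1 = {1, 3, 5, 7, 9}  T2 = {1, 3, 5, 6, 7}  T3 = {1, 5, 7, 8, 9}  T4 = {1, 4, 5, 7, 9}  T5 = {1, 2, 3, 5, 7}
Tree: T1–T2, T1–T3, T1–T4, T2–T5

Yes; width 4.

Vertex coverage: the bags together contain {1, 2, 3, 4, 5, 6, 7, 8, 9}, the full vertex set. Edge coverage: each edge of G has both endpoints in at least one bag. Running intersection: for every vertex, the bags containing it form a connected subtree. All three properties hold, so this is a valid tree decomposition of width max|bag| − 1 = 4, and hence tw(G) ≤ 4.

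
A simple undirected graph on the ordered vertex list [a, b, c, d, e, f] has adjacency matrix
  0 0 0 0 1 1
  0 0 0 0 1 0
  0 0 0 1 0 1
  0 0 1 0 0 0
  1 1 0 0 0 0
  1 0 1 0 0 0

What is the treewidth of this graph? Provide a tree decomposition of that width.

Every bag has size at most 2, so the width is 2 − 1 = 1 and tw(G) ≤ 1. Any graph with an edge has treewidth ≥ 1, and G has the edge b–e. Hence tw(G) = 1 exactly.

Treewidth 1.
One such decomposition:
Bags: B1 = {b, e}  B2 = {a, e}  B3 = {a, f}  B4 = {c, f}  B5 = {c, d}
Tree: B1–B2, B2–B3, B3–B4, B4–B5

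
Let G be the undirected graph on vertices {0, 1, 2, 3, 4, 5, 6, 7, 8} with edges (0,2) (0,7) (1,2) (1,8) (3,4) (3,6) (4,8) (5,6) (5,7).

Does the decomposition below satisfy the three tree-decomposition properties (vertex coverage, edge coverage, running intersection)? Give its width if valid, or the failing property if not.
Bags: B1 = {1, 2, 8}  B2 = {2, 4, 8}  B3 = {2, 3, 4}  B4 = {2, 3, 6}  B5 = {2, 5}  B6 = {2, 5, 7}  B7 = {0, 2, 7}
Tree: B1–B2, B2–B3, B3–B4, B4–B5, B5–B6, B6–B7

No — edge (6,5) lies in no bag.

A tree decomposition must satisfy three properties: every vertex lies in some bag; for every edge, both endpoints lie together in some bag; and for every vertex, the bags containing it form a connected subtree. Here edge (6,5) lies in no bag, so the decomposition is invalid.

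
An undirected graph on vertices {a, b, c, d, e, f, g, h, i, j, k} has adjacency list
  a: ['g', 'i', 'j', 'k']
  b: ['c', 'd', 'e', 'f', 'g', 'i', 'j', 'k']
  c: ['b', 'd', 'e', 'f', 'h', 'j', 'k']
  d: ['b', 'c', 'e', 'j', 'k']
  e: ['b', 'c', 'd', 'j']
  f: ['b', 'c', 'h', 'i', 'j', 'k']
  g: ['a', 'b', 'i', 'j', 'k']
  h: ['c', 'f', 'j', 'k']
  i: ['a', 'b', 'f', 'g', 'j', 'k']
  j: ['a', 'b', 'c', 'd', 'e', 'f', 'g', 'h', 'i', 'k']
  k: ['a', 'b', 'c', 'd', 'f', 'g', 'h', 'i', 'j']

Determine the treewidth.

A width-4 tree decomposition is:
Bags: B1 = {b, f, i, j, k}  B2 = {b, c, f, j, k}  B3 = {b, g, i, j, k}  B4 = {b, c, d, j, k}  B5 = {b, c, d, e, j}  B6 = {a, g, i, j, k}  B7 = {c, f, h, j, k}
Tree: B1–B2, B1–B3, B2–B4, B4–B5, B3–B6, B2–B7
The largest bag has 5 vertices, giving width 4; this decomposition certifies tw(G) ≤ 4. For the lower bound, the 5 vertices {b, c, d, e, j} are pairwise adjacent, and any tree decomposition puts a clique entirely inside one bag — forcing width ≥ 4. Combining the bounds, tw(G) = 4.

4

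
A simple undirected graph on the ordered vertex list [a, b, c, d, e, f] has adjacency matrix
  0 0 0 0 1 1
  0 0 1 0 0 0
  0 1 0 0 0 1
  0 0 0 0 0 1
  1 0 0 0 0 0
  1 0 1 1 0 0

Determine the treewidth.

1

A width-1 tree decomposition is:
Bags: B1 = {d, f}  B2 = {c, f}  B3 = {b, c}  B4 = {a, f}  B5 = {a, e}
Tree: B1–B2, B2–B3, B1–B4, B4–B5
The largest bag has 2 vertices, giving width 1; this decomposition certifies tw(G) ≤ 1. Since G has at least one edge (e.g. d–f), it is not an edgeless graph, so tw(G) ≥ 1. Hence tw(G) = 1 exactly.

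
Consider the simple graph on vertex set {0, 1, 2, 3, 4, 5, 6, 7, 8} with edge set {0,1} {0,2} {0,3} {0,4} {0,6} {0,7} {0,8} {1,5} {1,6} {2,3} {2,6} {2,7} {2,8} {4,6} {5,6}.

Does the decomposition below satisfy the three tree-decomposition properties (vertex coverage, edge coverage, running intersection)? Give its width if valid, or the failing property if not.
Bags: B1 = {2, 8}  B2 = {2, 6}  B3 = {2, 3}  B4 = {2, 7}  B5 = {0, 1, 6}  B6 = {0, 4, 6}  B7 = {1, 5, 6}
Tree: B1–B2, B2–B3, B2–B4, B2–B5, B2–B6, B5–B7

A tree decomposition must satisfy three properties: every vertex lies in some bag; for every edge, both endpoints lie together in some bag; and for every vertex, the bags containing it form a connected subtree. Here edge (8,0) lies in no bag, so the decomposition is invalid.

No — edge (8,0) lies in no bag.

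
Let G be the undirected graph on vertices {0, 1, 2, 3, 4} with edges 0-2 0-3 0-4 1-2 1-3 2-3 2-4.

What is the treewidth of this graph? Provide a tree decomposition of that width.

Treewidth 2.
One optimal decomposition is:
Bags: B1 = {0, 2, 4}  B2 = {0, 2, 3}  B3 = {1, 2, 3}
Tree: B1–B2, B2–B3

The largest bag has 3 vertices, giving width 2; this decomposition certifies tw(G) ≤ 2. For the lower bound, the 3 vertices {0, 2, 3} are pairwise adjacent, and any tree decomposition puts a clique entirely inside one bag — forcing width ≥ 2. Combining the bounds, tw(G) = 2.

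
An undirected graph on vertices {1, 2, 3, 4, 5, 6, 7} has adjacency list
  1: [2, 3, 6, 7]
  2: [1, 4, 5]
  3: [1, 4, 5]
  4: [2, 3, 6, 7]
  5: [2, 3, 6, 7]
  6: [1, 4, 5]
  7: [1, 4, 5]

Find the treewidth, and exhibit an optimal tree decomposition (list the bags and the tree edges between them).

Every bag has size at most 4, so the width is 4 − 1 = 3 and tw(G) ≤ 3. For the lower bound: the 4 vertex sets {2,5}, {1,6}, {4}, {3} are disjoint, each induces a connected subgraph, and every pair is joined by at least one edge of G. Contracting each set to a single vertex therefore yields K_{4} as a minor, and since treewidth is minor-monotone, tw(G) ≥ tw(K_{4}) = 3. Combining the bounds, tw(G) = 3.

Treewidth 3.
Bags: B1 = {1, 2, 4, 5}  B2 = {1, 4, 5, 6}  B3 = {1, 3, 4, 5}  B4 = {1, 4, 5, 7}
Tree: B1–B2, B2–B3, B3–B4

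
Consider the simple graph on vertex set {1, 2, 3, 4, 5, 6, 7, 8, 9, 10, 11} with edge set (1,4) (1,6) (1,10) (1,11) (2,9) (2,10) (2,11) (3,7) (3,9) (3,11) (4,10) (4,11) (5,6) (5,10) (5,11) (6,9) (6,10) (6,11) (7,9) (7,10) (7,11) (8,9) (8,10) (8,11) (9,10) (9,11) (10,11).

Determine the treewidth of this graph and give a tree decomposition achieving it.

Treewidth 3.
One such decomposition:
Bags: B1 = {1, 6, 10, 11}  B2 = {6, 9, 10, 11}  B3 = {5, 6, 10, 11}  B4 = {1, 4, 10, 11}  B5 = {2, 9, 10, 11}  B6 = {7, 9, 10, 11}  B7 = {8, 9, 10, 11}  B8 = {3, 7, 9, 11}
Tree: B1–B2, B2–B3, B1–B4, B2–B5, B2–B6, B6–B7, B6–B8

The largest bag has 4 vertices, giving width 3; this decomposition certifies tw(G) ≤ 3. Conversely, {1, 4, 10, 11} is a clique of size 4, and the vertices of any clique must share a bag in every tree decomposition; so some bag has ≥ 4 vertices and tw(G) ≥ 3. Therefore the treewidth is 3.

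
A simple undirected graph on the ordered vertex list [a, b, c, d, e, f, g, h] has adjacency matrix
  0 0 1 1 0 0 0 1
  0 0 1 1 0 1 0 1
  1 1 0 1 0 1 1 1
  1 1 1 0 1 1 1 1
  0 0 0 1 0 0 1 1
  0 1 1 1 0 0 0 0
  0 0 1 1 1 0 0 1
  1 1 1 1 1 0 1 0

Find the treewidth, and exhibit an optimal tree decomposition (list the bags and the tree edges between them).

Treewidth 3.
Bags: B1 = {a, c, d, h}  B2 = {c, d, g, h}  B3 = {b, c, d, h}  B4 = {b, c, d, f}  B5 = {d, e, g, h}
Tree: B1–B2, B2–B3, B3–B4, B2–B5

The largest bag has 4 vertices, giving width 3; this decomposition certifies tw(G) ≤ 3. For the lower bound, the 4 vertices {d, e, g, h} are pairwise adjacent, and any tree decomposition puts a clique entirely inside one bag — forcing width ≥ 3. The upper and lower bounds meet at 3, so that is the treewidth.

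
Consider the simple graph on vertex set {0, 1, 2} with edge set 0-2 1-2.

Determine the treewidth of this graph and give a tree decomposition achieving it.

Treewidth 1.
One such decomposition:
Bags: B1 = {0, 2}  B2 = {1, 2}
Tree: B1–B2

Each bag holds 2 vertices, so the decomposition has width 1, which upper-bounds the treewidth. Any graph with an edge has treewidth ≥ 1, and G has the edge 2–0. Hence tw(G) = 1 exactly.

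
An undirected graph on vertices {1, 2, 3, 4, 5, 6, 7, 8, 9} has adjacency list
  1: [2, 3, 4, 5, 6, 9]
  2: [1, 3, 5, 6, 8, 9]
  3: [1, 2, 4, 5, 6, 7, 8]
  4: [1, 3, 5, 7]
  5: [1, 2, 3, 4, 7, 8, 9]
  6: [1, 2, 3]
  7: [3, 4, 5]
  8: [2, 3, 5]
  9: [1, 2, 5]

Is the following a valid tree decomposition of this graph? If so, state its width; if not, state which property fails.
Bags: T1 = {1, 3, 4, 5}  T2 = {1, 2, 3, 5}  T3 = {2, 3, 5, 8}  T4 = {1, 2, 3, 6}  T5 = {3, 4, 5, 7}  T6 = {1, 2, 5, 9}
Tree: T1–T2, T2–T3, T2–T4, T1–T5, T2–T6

Yes; width 3.

Vertex coverage: the bags together contain {1, 2, 3, 4, 5, 6, 7, 8, 9}, the full vertex set. Edge coverage: each edge of G has both endpoints in at least one bag. Running intersection: for every vertex, the bags containing it form a connected subtree. All three properties hold, so this is a valid tree decomposition of width max|bag| − 1 = 3, and hence tw(G) ≤ 3.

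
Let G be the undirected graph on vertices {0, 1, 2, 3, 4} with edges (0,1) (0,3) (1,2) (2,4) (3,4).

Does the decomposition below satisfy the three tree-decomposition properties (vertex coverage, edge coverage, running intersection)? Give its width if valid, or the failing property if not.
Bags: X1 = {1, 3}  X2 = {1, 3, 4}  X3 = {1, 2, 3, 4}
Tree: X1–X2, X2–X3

No — vertex 0 appears in no bag.

A tree decomposition must satisfy three properties: every vertex lies in some bag; for every edge, both endpoints lie together in some bag; and for every vertex, the bags containing it form a connected subtree. Here vertex 0 appears in no bag, so the decomposition is invalid.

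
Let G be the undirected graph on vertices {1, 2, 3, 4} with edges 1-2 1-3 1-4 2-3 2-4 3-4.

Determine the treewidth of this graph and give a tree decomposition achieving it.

Treewidth 3.
Bags: B1 = {1, 2, 3, 4}
Tree: (single bag)

A single bag containing all 4 vertices is trivially a valid decomposition of width 3. Conversely, {1, 2, 3, 4} is a clique of size 4, and the vertices of any clique must share a bag in every tree decomposition; so some bag has ≥ 4 vertices and tw(G) ≥ 3. Hence tw(G) = 3 exactly.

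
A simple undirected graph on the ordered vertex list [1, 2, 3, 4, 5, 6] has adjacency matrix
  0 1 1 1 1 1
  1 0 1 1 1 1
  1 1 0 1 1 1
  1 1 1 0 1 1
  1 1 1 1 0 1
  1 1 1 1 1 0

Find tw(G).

5

A width-5 tree decomposition is:
Bags: B1 = {1, 2, 3, 4, 5, 6}
Tree: (single bag)
With just one bag of size 6, the width is 6 − 1 = 5, so tw(G) ≤ 5. On the other hand G contains the 6-clique {1, 2, 3, 4, 5, 6}. A clique must lie in a single bag of any decomposition, so no decomposition can have width below 5. The upper and lower bounds meet at 5, so that is the treewidth.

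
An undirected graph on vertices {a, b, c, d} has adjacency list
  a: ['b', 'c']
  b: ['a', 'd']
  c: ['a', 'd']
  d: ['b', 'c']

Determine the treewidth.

A width-2 tree decomposition is:
Bags: B1 = {b, c, d}  B2 = {a, b, c}
Tree: B1–B2
The largest bag has 3 vertices, giving width 2; this decomposition certifies tw(G) ≤ 2. The edges c–d–b–a–c form a cycle, so G is not a tree and its treewidth is at least 2. Combining the bounds, tw(G) = 2.

2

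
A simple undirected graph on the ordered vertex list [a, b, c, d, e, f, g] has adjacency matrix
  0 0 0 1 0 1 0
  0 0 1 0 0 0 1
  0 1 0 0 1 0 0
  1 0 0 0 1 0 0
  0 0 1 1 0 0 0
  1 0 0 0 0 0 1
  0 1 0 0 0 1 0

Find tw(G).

A width-2 tree decomposition is:
Bags: B1 = {b, f, g}  B2 = {a, b, f}  B3 = {a, b, d}  B4 = {b, d, e}  B5 = {b, c, e}
Tree: B1–B2, B2–B3, B3–B4, B4–B5
The largest bag has 3 vertices, giving width 2; this decomposition certifies tw(G) ≤ 2. Since b–g–f–a–d–e–c–b is a cycle in G, G is not acyclic. Forests are exactly the graphs of treewidth ≤ 1, so tw(G) ≥ 2. Combining the bounds, tw(G) = 2.

2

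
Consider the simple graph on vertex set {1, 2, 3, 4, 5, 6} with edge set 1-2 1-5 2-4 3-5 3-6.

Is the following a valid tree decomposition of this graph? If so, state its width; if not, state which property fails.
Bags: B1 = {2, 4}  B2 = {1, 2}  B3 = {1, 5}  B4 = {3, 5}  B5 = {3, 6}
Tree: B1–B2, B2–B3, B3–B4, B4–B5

Checking the three conditions: (i) the bags cover all of {1, 2, 3, 4, 5, 6}; (ii) for each edge, some bag contains both endpoints; (iii) the bags containing any fixed vertex form a subtree. All hold, so the decomposition is valid with width 2 − 1 = 1.

Yes; width 1.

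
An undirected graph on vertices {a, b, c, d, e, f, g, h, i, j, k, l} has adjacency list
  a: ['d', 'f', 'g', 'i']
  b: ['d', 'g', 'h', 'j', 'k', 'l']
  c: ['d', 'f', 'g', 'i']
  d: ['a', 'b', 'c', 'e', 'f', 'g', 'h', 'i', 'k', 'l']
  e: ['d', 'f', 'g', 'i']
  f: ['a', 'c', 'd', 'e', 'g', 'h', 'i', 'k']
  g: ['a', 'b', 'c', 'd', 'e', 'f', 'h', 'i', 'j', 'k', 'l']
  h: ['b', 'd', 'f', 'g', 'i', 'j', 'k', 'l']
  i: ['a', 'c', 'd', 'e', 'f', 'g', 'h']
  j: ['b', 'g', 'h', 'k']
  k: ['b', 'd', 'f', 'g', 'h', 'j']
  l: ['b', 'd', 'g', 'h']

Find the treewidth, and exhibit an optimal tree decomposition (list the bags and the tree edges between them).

The largest bag has 5 vertices, giving width 4; this decomposition certifies tw(G) ≤ 4. Conversely, {d, f, g, h, k} is a clique of size 5, and the vertices of any clique must share a bag in every tree decomposition; so some bag has ≥ 5 vertices and tw(G) ≥ 4. Therefore the treewidth is 4.

Treewidth 4.
One optimal decomposition is:
Bags: B1 = {d, f, g, h, i}  B2 = {c, d, f, g, i}  B3 = {a, d, f, g, i}  B4 = {d, f, g, h, k}  B5 = {b, d, g, h, k}  B6 = {d, e, f, g, i}  B7 = {b, g, h, j, k}  B8 = {b, d, g, h, l}
Tree: B1–B2, B1–B3, B1–B4, B4–B5, B2–B6, B5–B7, B5–B8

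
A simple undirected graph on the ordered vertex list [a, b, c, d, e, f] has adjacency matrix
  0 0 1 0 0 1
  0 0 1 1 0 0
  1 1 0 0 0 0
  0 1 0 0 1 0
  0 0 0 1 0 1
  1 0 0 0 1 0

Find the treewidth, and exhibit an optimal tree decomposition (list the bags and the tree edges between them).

Every bag has size at most 3, so the width is 3 − 1 = 2 and tw(G) ≤ 2. For the lower bound, G contains the cycle a–c–b–d–e–f–a, so G is not a forest; only forests have treewidth ≤ 1, hence tw(G) ≥ 2. Therefore the treewidth is 2.

Treewidth 2.
One optimal decomposition is:
Bags: B1 = {a, b, c}  B2 = {a, b, d}  B3 = {a, d, e}  B4 = {a, e, f}
Tree: B1–B2, B2–B3, B3–B4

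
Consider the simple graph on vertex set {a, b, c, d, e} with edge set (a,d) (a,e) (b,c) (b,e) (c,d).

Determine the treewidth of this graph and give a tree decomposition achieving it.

Treewidth 2.
One such decomposition:
Bags: B1 = {b, c, d}  B2 = {a, b, d}  B3 = {a, b, e}
Tree: B1–B2, B2–B3

Every bag has size at most 3, so the width is 3 − 1 = 2 and tw(G) ≤ 2. Since b–c–d–a–e–b is a cycle in G, G is not acyclic. Forests are exactly the graphs of treewidth ≤ 1, so tw(G) ≥ 2. Hence tw(G) = 2 exactly.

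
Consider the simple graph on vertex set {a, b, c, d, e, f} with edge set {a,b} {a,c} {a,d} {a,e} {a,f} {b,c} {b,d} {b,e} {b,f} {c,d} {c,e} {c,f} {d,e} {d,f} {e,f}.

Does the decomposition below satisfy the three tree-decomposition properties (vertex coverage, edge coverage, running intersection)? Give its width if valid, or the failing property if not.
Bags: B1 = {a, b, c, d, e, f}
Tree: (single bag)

Yes; width 5.

Every vertex of G appears in some bag (union = {a, b, c, d, e, f}); every edge is covered by a bag; and for each vertex v the set of bags containing v is connected in the bag tree. The decomposition is therefore valid. The largest bag has 6 vertices, so the width is 5.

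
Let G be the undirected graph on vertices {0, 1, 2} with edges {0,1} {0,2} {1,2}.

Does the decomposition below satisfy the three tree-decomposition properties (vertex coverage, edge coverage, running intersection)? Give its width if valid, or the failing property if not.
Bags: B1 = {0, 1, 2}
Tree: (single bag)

Every vertex of G appears in some bag (union = {0, 1, 2}); every edge is covered by a bag; and for each vertex v the set of bags containing v is connected in the bag tree. The decomposition is therefore valid. The largest bag has 3 vertices, so the width is 2.

Yes; width 2.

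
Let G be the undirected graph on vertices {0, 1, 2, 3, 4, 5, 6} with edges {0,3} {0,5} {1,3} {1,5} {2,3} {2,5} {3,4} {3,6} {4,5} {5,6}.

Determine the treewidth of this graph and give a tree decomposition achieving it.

The largest bag has 3 vertices, giving width 2; this decomposition certifies tw(G) ≤ 2. The edges 5–4–3–0–5 form a cycle, so G is not a tree and its treewidth is at least 2. Hence tw(G) = 2 exactly.

Treewidth 2.
One optimal decomposition is:
Bags: B1 = {3, 4, 5}  B2 = {0, 3, 5}  B3 = {2, 3, 5}  B4 = {3, 5, 6}  B5 = {1, 3, 5}
Tree: B1–B2, B2–B3, B3–B4, B4–B5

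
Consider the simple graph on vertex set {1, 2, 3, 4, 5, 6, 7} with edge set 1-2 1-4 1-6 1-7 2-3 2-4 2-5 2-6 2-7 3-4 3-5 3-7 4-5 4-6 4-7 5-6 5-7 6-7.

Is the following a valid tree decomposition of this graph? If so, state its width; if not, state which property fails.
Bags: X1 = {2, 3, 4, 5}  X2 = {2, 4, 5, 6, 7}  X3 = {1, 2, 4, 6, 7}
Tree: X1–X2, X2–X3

No — edge (7,3) lies in no bag.

A tree decomposition must satisfy three properties: every vertex lies in some bag; for every edge, both endpoints lie together in some bag; and for every vertex, the bags containing it form a connected subtree. Here edge (7,3) lies in no bag, so the decomposition is invalid.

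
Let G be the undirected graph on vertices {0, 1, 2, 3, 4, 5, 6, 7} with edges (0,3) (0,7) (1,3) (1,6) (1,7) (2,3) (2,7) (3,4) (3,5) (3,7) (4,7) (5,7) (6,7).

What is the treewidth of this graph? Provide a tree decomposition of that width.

Treewidth 2.
One optimal decomposition is:
Bags: B1 = {3, 5, 7}  B2 = {0, 3, 7}  B3 = {1, 3, 7}  B4 = {2, 3, 7}  B5 = {1, 6, 7}  B6 = {3, 4, 7}
Tree: B1–B2, B2–B3, B2–B4, B3–B5, B1–B6

Every bag has size at most 3, so the width is 3 − 1 = 2 and tw(G) ≤ 2. On the other hand G contains the 3-clique {0, 3, 7}. A clique must lie in a single bag of any decomposition, so no decomposition can have width below 2. Hence tw(G) = 2 exactly.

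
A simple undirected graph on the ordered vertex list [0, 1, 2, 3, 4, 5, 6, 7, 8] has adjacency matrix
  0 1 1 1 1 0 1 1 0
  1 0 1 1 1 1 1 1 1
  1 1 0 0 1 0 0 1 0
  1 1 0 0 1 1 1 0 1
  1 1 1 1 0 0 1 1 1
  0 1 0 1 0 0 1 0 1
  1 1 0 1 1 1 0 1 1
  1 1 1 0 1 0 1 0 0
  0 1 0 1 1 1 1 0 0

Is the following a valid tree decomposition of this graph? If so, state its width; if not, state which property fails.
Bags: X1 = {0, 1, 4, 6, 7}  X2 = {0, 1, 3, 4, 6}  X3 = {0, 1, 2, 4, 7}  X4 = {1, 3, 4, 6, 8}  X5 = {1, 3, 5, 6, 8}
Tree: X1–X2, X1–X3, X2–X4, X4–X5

Yes; width 4.

Checking the three conditions: (i) the bags cover all of {0, 1, 2, 3, 4, 5, 6, 7, 8}; (ii) for each edge, some bag contains both endpoints; (iii) the bags containing any fixed vertex form a subtree. All hold, so the decomposition is valid with width 5 − 1 = 4.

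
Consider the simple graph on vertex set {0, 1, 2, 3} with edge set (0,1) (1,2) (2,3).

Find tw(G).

A width-1 tree decomposition is:
Bags: B1 = {1, 2}  B2 = {2, 3}  B3 = {0, 1}
Tree: B1–B2, B1–B3
The largest bag has 2 vertices, giving width 1; this decomposition certifies tw(G) ≤ 1. Since G has at least one edge (e.g. 2–1), it is not an edgeless graph, so tw(G) ≥ 1. The upper and lower bounds meet at 1, so that is the treewidth.

1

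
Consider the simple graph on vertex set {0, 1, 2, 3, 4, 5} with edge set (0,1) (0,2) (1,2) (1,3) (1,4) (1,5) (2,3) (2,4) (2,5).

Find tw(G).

2

A width-2 tree decomposition is:
Bags: B1 = {1, 2, 5}  B2 = {1, 2, 4}  B3 = {0, 1, 2}  B4 = {1, 2, 3}
Tree: B1–B2, B2–B3, B3–B4
Each bag holds 3 vertices, so the decomposition has width 2, which upper-bounds the treewidth. On the other hand G contains the 3-clique {0, 1, 2}. A clique must lie in a single bag of any decomposition, so no decomposition can have width below 2. Therefore the treewidth is 2.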